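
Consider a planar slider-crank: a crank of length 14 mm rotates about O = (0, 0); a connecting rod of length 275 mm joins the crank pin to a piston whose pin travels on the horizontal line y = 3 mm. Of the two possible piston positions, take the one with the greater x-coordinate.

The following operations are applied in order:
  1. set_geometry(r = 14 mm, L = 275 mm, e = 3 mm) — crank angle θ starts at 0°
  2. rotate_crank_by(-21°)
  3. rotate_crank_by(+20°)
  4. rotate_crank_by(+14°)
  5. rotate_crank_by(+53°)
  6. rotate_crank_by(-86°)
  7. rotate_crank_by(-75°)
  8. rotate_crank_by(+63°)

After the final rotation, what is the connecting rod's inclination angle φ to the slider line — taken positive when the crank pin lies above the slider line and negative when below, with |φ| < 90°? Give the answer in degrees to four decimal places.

-2.1713

set_geometry: r = 14 mm, L = 275 mm, e = 3 mm; θ ← 0°
rotate_crank_by(-21°): θ ← 0° -21° = -21°
rotate_crank_by(+20°): θ ← -21° +20° = -1°
rotate_crank_by(+14°): θ ← -1° +14° = 13°
rotate_crank_by(+53°): θ ← 13° +53° = 66°
rotate_crank_by(-86°): θ ← 66° -86° = -20°
rotate_crank_by(-75°): θ ← -20° -75° = -95°
rotate_crank_by(+63°): θ ← -95° +63° = -32°
crank pin P = (r cos θ, r sin θ) = (11.872673, -7.418870)
h = r sin θ − e = -7.418870 − 3 = -10.418870
sin φ = h / L = -10.418870 / 275 = -0.03788680
φ = arcsin(-0.03788680) = -2.171273°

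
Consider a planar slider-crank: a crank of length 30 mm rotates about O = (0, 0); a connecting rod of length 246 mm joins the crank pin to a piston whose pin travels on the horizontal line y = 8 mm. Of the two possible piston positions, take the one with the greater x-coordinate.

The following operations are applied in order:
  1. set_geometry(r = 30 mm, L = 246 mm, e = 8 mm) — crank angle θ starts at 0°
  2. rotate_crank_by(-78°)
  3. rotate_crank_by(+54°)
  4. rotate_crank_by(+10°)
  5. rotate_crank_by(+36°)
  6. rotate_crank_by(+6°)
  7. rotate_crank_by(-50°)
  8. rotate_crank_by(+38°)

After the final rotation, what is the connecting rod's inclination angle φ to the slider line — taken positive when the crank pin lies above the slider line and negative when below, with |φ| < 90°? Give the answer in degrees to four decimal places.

0.0627

set_geometry: r = 30 mm, L = 246 mm, e = 8 mm; θ ← 0°
rotate_crank_by(-78°): θ ← 0° -78° = -78°
rotate_crank_by(+54°): θ ← -78° +54° = -24°
rotate_crank_by(+10°): θ ← -24° +10° = -14°
rotate_crank_by(+36°): θ ← -14° +36° = 22°
rotate_crank_by(+6°): θ ← 22° +6° = 28°
rotate_crank_by(-50°): θ ← 28° -50° = -22°
rotate_crank_by(+38°): θ ← -22° +38° = 16°
crank pin P = (r cos θ, r sin θ) = (28.837851, 8.269121)
h = r sin θ − e = 8.269121 − 8 = 0.269121
sin φ = h / L = 0.269121 / 246 = 0.00109399
φ = arcsin(0.00109399) = 0.062681°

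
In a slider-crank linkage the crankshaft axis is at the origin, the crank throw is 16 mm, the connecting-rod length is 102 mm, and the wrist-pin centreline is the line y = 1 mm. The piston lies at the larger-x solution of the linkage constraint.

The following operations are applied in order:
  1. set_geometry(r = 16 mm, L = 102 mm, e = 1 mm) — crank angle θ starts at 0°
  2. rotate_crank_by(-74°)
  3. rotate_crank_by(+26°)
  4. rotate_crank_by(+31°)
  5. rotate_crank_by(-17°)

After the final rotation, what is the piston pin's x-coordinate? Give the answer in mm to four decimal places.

set_geometry: r = 16 mm, L = 102 mm, e = 1 mm; θ ← 0°
rotate_crank_by(-74°): θ ← 0° -74° = -74°
rotate_crank_by(+26°): θ ← -74° +26° = -48°
rotate_crank_by(+31°): θ ← -48° +31° = -17°
rotate_crank_by(-17°): θ ← -17° -17° = -34°
crank pin P = (r cos θ, r sin θ) = (13.264601, -8.947086)
h = r sin θ − e = -8.947086 − 1 = -9.947086
x = r cos θ + √(L² − h²) = 13.264601 + √(10404.0 − 98.9445) = 13.264601 + 101.513819 = 114.778420

114.7784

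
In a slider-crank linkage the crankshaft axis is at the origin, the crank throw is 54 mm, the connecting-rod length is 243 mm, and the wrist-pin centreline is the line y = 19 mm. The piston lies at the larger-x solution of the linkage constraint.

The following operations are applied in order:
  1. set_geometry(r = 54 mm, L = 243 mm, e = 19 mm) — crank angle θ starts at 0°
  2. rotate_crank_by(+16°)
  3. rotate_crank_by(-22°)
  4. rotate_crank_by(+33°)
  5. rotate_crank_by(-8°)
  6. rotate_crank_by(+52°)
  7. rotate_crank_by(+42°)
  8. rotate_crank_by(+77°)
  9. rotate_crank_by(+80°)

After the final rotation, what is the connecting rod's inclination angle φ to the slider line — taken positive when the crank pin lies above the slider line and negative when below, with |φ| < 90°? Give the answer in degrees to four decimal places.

set_geometry: r = 54 mm, L = 243 mm, e = 19 mm; θ ← 0°
rotate_crank_by(+16°): θ ← 0° +16° = 16°
rotate_crank_by(-22°): θ ← 16° -22° = -6°
rotate_crank_by(+33°): θ ← -6° +33° = 27°
rotate_crank_by(-8°): θ ← 27° -8° = 19°
rotate_crank_by(+52°): θ ← 19° +52° = 71°
rotate_crank_by(+42°): θ ← 71° +42° = 113°
rotate_crank_by(+77°): θ ← 113° +77° = 190°
rotate_crank_by(+80°): θ ← 190° +80° = 270°
crank pin P = (r cos θ, r sin θ) = (-0.000000, -54.000000)
h = r sin θ − e = -54.000000 − 19 = -73.000000
sin φ = h / L = -73.000000 / 243 = -0.30041152
φ = arcsin(-0.30041152) = -17.482322°

-17.4823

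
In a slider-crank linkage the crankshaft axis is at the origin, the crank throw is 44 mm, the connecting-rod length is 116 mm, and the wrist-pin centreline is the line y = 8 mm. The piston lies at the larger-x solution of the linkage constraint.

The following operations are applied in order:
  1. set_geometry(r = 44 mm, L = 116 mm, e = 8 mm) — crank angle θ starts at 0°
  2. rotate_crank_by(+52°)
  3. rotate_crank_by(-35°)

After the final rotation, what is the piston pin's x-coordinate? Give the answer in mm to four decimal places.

157.9754

set_geometry: r = 44 mm, L = 116 mm, e = 8 mm; θ ← 0°
rotate_crank_by(+52°): θ ← 0° +52° = 52°
rotate_crank_by(-35°): θ ← 52° -35° = 17°
crank pin P = (r cos θ, r sin θ) = (42.077409, 12.864355)
h = r sin θ − e = 12.864355 − 8 = 4.864355
x = r cos θ + √(L² − h²) = 42.077409 + √(13456.0 − 23.6619) = 42.077409 + 115.897964 = 157.975373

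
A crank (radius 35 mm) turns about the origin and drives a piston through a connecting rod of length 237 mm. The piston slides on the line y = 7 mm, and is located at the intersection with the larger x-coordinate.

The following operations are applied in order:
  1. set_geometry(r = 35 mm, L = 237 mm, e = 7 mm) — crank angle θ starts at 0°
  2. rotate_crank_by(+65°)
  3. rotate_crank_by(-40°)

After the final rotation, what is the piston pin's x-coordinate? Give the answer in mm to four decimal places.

268.5927

set_geometry: r = 35 mm, L = 237 mm, e = 7 mm; θ ← 0°
rotate_crank_by(+65°): θ ← 0° +65° = 65°
rotate_crank_by(-40°): θ ← 65° -40° = 25°
crank pin P = (r cos θ, r sin θ) = (31.720773, 14.791639)
h = r sin θ − e = 14.791639 − 7 = 7.791639
x = r cos θ + √(L² − h²) = 31.720773 + √(56169.0 − 60.7096) = 31.720773 + 236.871886 = 268.592659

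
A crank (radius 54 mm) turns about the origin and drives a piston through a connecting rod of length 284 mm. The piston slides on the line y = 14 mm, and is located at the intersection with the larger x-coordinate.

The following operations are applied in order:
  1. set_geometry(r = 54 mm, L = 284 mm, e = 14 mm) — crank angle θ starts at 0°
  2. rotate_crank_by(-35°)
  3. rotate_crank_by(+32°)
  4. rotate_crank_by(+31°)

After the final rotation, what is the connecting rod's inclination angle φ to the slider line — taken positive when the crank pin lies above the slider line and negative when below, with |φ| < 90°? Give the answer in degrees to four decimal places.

2.2907

set_geometry: r = 54 mm, L = 284 mm, e = 14 mm; θ ← 0°
rotate_crank_by(-35°): θ ← 0° -35° = -35°
rotate_crank_by(+32°): θ ← -35° +32° = -3°
rotate_crank_by(+31°): θ ← -3° +31° = 28°
crank pin P = (r cos θ, r sin θ) = (47.679170, 25.351464)
h = r sin θ − e = 25.351464 − 14 = 11.351464
sin φ = h / L = 11.351464 / 284 = 0.03996995
φ = arcsin(0.03996995) = 2.290719°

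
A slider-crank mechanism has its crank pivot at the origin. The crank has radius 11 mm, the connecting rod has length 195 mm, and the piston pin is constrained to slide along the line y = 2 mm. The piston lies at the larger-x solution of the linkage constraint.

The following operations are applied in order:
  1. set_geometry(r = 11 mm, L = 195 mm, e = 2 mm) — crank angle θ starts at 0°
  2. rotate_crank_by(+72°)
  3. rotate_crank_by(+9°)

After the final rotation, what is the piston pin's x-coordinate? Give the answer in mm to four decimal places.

set_geometry: r = 11 mm, L = 195 mm, e = 2 mm; θ ← 0°
rotate_crank_by(+72°): θ ← 0° +72° = 72°
rotate_crank_by(+9°): θ ← 72° +9° = 81°
crank pin P = (r cos θ, r sin θ) = (1.720779, 10.864572)
h = r sin θ − e = 10.864572 − 2 = 8.864572
x = r cos θ + √(L² − h²) = 1.720779 + √(38025.0 − 78.5806) = 1.720779 + 194.798407 = 196.519186

196.5192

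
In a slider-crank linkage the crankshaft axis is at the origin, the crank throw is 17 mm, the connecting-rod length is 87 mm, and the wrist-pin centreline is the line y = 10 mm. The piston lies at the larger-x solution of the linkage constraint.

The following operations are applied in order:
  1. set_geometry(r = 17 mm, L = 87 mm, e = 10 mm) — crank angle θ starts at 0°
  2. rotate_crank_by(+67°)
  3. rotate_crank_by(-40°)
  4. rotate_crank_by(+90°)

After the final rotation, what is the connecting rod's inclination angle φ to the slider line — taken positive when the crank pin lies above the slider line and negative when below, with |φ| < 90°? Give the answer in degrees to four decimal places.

set_geometry: r = 17 mm, L = 87 mm, e = 10 mm; θ ← 0°
rotate_crank_by(+67°): θ ← 0° +67° = 67°
rotate_crank_by(-40°): θ ← 67° -40° = 27°
rotate_crank_by(+90°): θ ← 27° +90° = 117°
crank pin P = (r cos θ, r sin θ) = (-7.717838, 15.147111)
h = r sin θ − e = 15.147111 − 10 = 5.147111
sin φ = h / L = 5.147111 / 87 = 0.05916219
φ = arcsin(0.05916219) = 3.391725°

3.3917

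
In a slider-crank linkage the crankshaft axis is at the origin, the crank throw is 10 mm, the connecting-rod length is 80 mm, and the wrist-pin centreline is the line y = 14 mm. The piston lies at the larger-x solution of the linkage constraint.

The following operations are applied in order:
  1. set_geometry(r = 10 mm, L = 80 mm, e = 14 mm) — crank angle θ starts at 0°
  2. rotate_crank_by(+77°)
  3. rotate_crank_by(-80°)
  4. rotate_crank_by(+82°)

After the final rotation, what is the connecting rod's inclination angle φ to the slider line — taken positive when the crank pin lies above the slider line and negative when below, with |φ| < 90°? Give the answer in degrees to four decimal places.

set_geometry: r = 10 mm, L = 80 mm, e = 14 mm; θ ← 0°
rotate_crank_by(+77°): θ ← 0° +77° = 77°
rotate_crank_by(-80°): θ ← 77° -80° = -3°
rotate_crank_by(+82°): θ ← -3° +82° = 79°
crank pin P = (r cos θ, r sin θ) = (1.908090, 9.816272)
h = r sin θ − e = 9.816272 − 14 = -4.183728
sin φ = h / L = -4.183728 / 80 = -0.05229660
φ = arcsin(-0.05229660) = -2.997742°

-2.9977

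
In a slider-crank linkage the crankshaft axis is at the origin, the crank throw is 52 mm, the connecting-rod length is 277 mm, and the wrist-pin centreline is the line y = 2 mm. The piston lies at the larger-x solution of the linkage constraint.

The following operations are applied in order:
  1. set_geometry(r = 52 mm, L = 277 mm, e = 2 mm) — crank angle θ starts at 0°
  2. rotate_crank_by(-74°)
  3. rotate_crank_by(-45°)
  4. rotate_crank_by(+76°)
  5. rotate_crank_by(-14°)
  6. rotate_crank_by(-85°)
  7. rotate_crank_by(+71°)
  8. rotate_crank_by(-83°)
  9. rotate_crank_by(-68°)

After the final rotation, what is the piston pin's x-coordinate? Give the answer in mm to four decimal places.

set_geometry: r = 52 mm, L = 277 mm, e = 2 mm; θ ← 0°
rotate_crank_by(-74°): θ ← 0° -74° = -74°
rotate_crank_by(-45°): θ ← -74° -45° = -119°
rotate_crank_by(+76°): θ ← -119° +76° = -43°
rotate_crank_by(-14°): θ ← -43° -14° = -57°
rotate_crank_by(-85°): θ ← -57° -85° = -142°
rotate_crank_by(+71°): θ ← -142° +71° = -71°
rotate_crank_by(-83°): θ ← -71° -83° = -154°
rotate_crank_by(-68°): θ ← -154° -68° = -222°
crank pin P = (r cos θ, r sin θ) = (-38.643531, 34.794792)
h = r sin θ − e = 34.794792 − 2 = 32.794792
x = r cos θ + √(L² − h²) = -38.643531 + √(76729.0 − 1075.4984) = -38.643531 + 275.051816 = 236.408285

236.4083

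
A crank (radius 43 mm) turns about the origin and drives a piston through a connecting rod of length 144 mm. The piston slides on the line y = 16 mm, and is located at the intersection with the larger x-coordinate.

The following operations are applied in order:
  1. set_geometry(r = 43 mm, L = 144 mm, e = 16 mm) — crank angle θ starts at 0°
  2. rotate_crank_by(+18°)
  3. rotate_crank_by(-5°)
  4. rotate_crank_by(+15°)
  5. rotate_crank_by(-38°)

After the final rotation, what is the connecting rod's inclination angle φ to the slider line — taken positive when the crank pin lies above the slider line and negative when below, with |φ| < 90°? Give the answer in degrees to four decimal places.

set_geometry: r = 43 mm, L = 144 mm, e = 16 mm; θ ← 0°
rotate_crank_by(+18°): θ ← 0° +18° = 18°
rotate_crank_by(-5°): θ ← 18° -5° = 13°
rotate_crank_by(+15°): θ ← 13° +15° = 28°
rotate_crank_by(-38°): θ ← 28° -38° = -10°
crank pin P = (r cos θ, r sin θ) = (42.346733, -7.466872)
h = r sin θ − e = -7.466872 − 16 = -23.466872
sin φ = h / L = -23.466872 / 144 = -0.16296439
φ = arcsin(-0.16296439) = -9.379002°

-9.3790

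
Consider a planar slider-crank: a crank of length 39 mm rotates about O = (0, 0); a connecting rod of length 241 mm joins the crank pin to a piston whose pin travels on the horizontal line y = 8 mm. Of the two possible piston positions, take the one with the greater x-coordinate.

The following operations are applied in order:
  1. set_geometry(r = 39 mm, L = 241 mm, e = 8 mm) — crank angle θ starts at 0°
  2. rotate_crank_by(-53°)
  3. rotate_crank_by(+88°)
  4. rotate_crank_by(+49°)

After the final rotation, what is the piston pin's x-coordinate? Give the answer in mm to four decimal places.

set_geometry: r = 39 mm, L = 241 mm, e = 8 mm; θ ← 0°
rotate_crank_by(-53°): θ ← 0° -53° = -53°
rotate_crank_by(+88°): θ ← -53° +88° = 35°
rotate_crank_by(+49°): θ ← 35° +49° = 84°
crank pin P = (r cos θ, r sin θ) = (4.076610, 38.786354)
h = r sin θ − e = 38.786354 − 8 = 30.786354
x = r cos θ + √(L² − h²) = 4.076610 + √(58081.0 − 947.7996) = 4.076610 + 239.025523 = 243.102133

243.1021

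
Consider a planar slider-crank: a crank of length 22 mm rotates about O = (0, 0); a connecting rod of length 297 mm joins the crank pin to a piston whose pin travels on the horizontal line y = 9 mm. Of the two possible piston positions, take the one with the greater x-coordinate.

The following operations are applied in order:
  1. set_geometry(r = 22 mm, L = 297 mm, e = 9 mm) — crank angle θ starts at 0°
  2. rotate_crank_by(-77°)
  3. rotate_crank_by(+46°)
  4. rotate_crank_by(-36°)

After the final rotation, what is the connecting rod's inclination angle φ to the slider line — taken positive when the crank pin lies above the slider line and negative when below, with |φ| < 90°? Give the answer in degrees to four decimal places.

set_geometry: r = 22 mm, L = 297 mm, e = 9 mm; θ ← 0°
rotate_crank_by(-77°): θ ← 0° -77° = -77°
rotate_crank_by(+46°): θ ← -77° +46° = -31°
rotate_crank_by(-36°): θ ← -31° -36° = -67°
crank pin P = (r cos θ, r sin θ) = (8.596085, -20.251107)
h = r sin θ − e = -20.251107 − 9 = -29.251107
sin φ = h / L = -29.251107 / 297 = -0.09848858
φ = arcsin(-0.09848858) = -5.652143°

-5.6521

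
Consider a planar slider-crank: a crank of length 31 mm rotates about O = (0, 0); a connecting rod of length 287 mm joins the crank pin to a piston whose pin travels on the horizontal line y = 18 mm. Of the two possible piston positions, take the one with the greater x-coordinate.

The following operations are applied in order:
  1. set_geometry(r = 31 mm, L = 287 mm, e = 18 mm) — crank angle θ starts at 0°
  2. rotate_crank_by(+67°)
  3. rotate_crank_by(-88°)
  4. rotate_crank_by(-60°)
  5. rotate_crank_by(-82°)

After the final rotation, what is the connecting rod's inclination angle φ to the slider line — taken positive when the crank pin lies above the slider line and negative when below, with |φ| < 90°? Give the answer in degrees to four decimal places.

set_geometry: r = 31 mm, L = 287 mm, e = 18 mm; θ ← 0°
rotate_crank_by(+67°): θ ← 0° +67° = 67°
rotate_crank_by(-88°): θ ← 67° -88° = -21°
rotate_crank_by(-60°): θ ← -21° -60° = -81°
rotate_crank_by(-82°): θ ← -81° -82° = -163°
crank pin P = (r cos θ, r sin θ) = (-29.645447, -9.063523)
h = r sin θ − e = -9.063523 − 18 = -27.063523
sin φ = h / L = -27.063523 / 287 = -0.09429799
φ = arcsin(-0.09429799) = -5.410916°

-5.4109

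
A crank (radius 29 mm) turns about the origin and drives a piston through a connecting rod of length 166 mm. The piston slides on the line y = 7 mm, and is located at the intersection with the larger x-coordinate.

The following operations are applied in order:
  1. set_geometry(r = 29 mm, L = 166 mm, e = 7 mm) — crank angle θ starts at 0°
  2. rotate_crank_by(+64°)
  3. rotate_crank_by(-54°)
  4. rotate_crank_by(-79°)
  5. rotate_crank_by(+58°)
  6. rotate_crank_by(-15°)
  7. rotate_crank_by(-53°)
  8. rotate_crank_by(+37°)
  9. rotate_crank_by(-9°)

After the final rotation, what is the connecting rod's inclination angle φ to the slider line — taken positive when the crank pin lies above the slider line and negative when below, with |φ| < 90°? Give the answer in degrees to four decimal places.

set_geometry: r = 29 mm, L = 166 mm, e = 7 mm; θ ← 0°
rotate_crank_by(+64°): θ ← 0° +64° = 64°
rotate_crank_by(-54°): θ ← 64° -54° = 10°
rotate_crank_by(-79°): θ ← 10° -79° = -69°
rotate_crank_by(+58°): θ ← -69° +58° = -11°
rotate_crank_by(-15°): θ ← -11° -15° = -26°
rotate_crank_by(-53°): θ ← -26° -53° = -79°
rotate_crank_by(+37°): θ ← -79° +37° = -42°
rotate_crank_by(-9°): θ ← -42° -9° = -51°
crank pin P = (r cos θ, r sin θ) = (18.250291, -22.537233)
h = r sin θ − e = -22.537233 − 7 = -29.537233
sin φ = h / L = -29.537233 / 166 = -0.17793514
φ = arcsin(-0.17793514) = -10.249510°

-10.2495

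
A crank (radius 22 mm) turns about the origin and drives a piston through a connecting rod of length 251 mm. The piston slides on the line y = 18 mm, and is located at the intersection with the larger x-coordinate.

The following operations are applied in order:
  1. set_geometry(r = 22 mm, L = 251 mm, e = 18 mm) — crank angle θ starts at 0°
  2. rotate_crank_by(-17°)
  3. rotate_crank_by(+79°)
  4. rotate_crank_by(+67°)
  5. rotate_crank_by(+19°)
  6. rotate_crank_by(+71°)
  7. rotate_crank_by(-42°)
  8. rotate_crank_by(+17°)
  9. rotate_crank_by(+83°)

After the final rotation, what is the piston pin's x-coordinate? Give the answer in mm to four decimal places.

set_geometry: r = 22 mm, L = 251 mm, e = 18 mm; θ ← 0°
rotate_crank_by(-17°): θ ← 0° -17° = -17°
rotate_crank_by(+79°): θ ← -17° +79° = 62°
rotate_crank_by(+67°): θ ← 62° +67° = 129°
rotate_crank_by(+19°): θ ← 129° +19° = 148°
rotate_crank_by(+71°): θ ← 148° +71° = 219°
rotate_crank_by(-42°): θ ← 219° -42° = 177°
rotate_crank_by(+17°): θ ← 177° +17° = 194°
rotate_crank_by(+83°): θ ← 194° +83° = 277°
crank pin P = (r cos θ, r sin θ) = (2.681126, -21.836015)
h = r sin θ − e = -21.836015 − 18 = -39.836015
x = r cos θ + √(L² − h²) = 2.681126 + √(63001.0 − 1586.9081) = 2.681126 + 247.818667 = 250.499793

250.4998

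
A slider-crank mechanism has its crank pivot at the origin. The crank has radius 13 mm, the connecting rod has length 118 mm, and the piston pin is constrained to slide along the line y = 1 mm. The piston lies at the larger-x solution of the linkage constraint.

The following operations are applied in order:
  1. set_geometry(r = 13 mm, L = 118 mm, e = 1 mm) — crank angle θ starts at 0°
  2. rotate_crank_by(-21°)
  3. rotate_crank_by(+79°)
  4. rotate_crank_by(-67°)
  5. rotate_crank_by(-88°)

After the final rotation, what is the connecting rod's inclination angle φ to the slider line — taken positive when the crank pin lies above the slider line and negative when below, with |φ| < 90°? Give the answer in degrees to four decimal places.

set_geometry: r = 13 mm, L = 118 mm, e = 1 mm; θ ← 0°
rotate_crank_by(-21°): θ ← 0° -21° = -21°
rotate_crank_by(+79°): θ ← -21° +79° = 58°
rotate_crank_by(-67°): θ ← 58° -67° = -9°
rotate_crank_by(-88°): θ ← -9° -88° = -97°
crank pin P = (r cos θ, r sin θ) = (-1.584301, -12.903100)
h = r sin θ − e = -12.903100 − 1 = -13.903100
sin φ = h / L = -13.903100 / 118 = -0.11782288
φ = arcsin(-0.11782288) = -6.766471°

-6.7665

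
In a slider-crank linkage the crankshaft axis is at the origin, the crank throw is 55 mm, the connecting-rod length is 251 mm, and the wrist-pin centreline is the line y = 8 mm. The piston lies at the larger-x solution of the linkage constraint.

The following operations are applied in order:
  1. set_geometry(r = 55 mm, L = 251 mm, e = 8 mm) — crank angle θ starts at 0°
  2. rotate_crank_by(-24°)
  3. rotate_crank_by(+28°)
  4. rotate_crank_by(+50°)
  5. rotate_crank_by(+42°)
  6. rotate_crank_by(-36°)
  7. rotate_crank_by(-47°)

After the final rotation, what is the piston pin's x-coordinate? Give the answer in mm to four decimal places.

304.5523

set_geometry: r = 55 mm, L = 251 mm, e = 8 mm; θ ← 0°
rotate_crank_by(-24°): θ ← 0° -24° = -24°
rotate_crank_by(+28°): θ ← -24° +28° = 4°
rotate_crank_by(+50°): θ ← 4° +50° = 54°
rotate_crank_by(+42°): θ ← 54° +42° = 96°
rotate_crank_by(-36°): θ ← 96° -36° = 60°
rotate_crank_by(-47°): θ ← 60° -47° = 13°
crank pin P = (r cos θ, r sin θ) = (53.590354, 12.372308)
h = r sin θ − e = 12.372308 − 8 = 4.372308
x = r cos θ + √(L² − h²) = 53.590354 + √(63001.0 − 19.1171) = 53.590354 + 250.961915 = 304.552269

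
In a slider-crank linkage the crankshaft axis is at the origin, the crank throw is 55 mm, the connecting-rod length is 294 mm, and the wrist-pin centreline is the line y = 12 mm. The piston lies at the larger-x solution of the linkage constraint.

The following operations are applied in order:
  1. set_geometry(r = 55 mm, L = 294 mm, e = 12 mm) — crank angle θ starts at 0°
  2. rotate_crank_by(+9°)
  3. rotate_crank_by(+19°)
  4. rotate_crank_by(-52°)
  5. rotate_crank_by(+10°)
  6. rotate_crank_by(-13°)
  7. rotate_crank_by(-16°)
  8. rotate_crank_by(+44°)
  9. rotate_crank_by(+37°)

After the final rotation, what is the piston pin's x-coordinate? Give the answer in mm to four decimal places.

set_geometry: r = 55 mm, L = 294 mm, e = 12 mm; θ ← 0°
rotate_crank_by(+9°): θ ← 0° +9° = 9°
rotate_crank_by(+19°): θ ← 9° +19° = 28°
rotate_crank_by(-52°): θ ← 28° -52° = -24°
rotate_crank_by(+10°): θ ← -24° +10° = -14°
rotate_crank_by(-13°): θ ← -14° -13° = -27°
rotate_crank_by(-16°): θ ← -27° -16° = -43°
rotate_crank_by(+44°): θ ← -43° +44° = 1°
rotate_crank_by(+37°): θ ← 1° +37° = 38°
crank pin P = (r cos θ, r sin θ) = (43.340591, 33.861381)
h = r sin θ − e = 33.861381 − 12 = 21.861381
x = r cos θ + √(L² − h²) = 43.340591 + √(86436.0 − 477.9200) = 43.340591 + 293.186084 = 336.526676

336.5267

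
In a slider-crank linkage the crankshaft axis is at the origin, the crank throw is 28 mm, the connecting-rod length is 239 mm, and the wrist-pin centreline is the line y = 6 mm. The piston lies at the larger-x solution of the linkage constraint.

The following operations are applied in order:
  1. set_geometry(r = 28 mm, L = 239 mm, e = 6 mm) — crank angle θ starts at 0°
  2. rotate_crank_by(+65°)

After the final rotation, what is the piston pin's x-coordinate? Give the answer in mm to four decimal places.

set_geometry: r = 28 mm, L = 239 mm, e = 6 mm; θ ← 0°
rotate_crank_by(+65°): θ ← 0° +65° = 65°
crank pin P = (r cos θ, r sin θ) = (11.833311, 25.376618)
h = r sin θ − e = 25.376618 − 6 = 19.376618
x = r cos θ + √(L² − h²) = 11.833311 + √(57121.0 − 375.4533) = 11.833311 + 238.213238 = 250.046549

250.0465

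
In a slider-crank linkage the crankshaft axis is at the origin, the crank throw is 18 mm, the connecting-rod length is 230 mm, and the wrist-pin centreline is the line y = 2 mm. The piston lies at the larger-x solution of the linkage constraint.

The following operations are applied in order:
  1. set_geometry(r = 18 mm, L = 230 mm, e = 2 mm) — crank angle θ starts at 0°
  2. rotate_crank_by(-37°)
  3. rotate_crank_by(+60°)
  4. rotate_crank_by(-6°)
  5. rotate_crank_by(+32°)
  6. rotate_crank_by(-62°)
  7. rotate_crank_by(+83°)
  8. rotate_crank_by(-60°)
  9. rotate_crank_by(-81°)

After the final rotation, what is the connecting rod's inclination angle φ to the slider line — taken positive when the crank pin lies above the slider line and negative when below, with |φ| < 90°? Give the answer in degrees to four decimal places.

-4.7434

set_geometry: r = 18 mm, L = 230 mm, e = 2 mm; θ ← 0°
rotate_crank_by(-37°): θ ← 0° -37° = -37°
rotate_crank_by(+60°): θ ← -37° +60° = 23°
rotate_crank_by(-6°): θ ← 23° -6° = 17°
rotate_crank_by(+32°): θ ← 17° +32° = 49°
rotate_crank_by(-62°): θ ← 49° -62° = -13°
rotate_crank_by(+83°): θ ← -13° +83° = 70°
rotate_crank_by(-60°): θ ← 70° -60° = 10°
rotate_crank_by(-81°): θ ← 10° -81° = -71°
crank pin P = (r cos θ, r sin θ) = (5.860227, -17.019334)
h = r sin θ − e = -17.019334 − 2 = -19.019334
sin φ = h / L = -19.019334 / 230 = -0.08269276
φ = arcsin(-0.08269276) = -4.743362°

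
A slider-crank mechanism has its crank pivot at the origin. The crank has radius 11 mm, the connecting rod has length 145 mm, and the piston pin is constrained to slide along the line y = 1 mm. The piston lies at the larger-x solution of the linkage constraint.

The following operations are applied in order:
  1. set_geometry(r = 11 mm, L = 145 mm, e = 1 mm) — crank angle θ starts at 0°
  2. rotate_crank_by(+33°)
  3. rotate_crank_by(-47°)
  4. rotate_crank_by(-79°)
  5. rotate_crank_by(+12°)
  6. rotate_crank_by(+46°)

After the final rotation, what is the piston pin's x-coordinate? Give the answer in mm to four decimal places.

153.8263

set_geometry: r = 11 mm, L = 145 mm, e = 1 mm; θ ← 0°
rotate_crank_by(+33°): θ ← 0° +33° = 33°
rotate_crank_by(-47°): θ ← 33° -47° = -14°
rotate_crank_by(-79°): θ ← -14° -79° = -93°
rotate_crank_by(+12°): θ ← -93° +12° = -81°
rotate_crank_by(+46°): θ ← -81° +46° = -35°
crank pin P = (r cos θ, r sin θ) = (9.010672, -6.309341)
h = r sin θ − e = -6.309341 − 1 = -7.309341
x = r cos θ + √(L² − h²) = 9.010672 + √(21025.0 − 53.4265) = 9.010672 + 144.815654 = 153.826326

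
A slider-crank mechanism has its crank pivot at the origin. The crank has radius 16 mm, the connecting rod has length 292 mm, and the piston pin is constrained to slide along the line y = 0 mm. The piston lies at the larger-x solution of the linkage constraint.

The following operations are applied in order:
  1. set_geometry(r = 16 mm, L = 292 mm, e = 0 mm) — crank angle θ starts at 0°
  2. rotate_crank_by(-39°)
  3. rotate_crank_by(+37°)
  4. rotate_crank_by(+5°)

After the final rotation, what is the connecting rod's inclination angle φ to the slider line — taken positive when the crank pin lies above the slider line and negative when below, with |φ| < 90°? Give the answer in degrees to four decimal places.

0.1643

set_geometry: r = 16 mm, L = 292 mm, e = 0 mm; θ ← 0°
rotate_crank_by(-39°): θ ← 0° -39° = -39°
rotate_crank_by(+37°): θ ← -39° +37° = -2°
rotate_crank_by(+5°): θ ← -2° +5° = 3°
crank pin P = (r cos θ, r sin θ) = (15.978073, 0.837375)
h = r sin θ − e = 0.837375 − 0 = 0.837375
sin φ = h / L = 0.837375 / 292 = 0.00286772
φ = arcsin(0.00286772) = 0.164309°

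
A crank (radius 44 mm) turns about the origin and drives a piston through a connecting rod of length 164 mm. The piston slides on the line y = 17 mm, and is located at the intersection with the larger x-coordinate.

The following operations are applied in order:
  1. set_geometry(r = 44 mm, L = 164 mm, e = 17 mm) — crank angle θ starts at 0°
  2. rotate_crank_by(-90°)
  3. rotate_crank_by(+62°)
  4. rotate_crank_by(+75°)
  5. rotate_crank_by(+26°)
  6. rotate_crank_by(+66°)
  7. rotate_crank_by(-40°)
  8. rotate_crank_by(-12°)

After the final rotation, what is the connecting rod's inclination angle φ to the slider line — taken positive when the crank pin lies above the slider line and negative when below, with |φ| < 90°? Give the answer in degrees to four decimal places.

set_geometry: r = 44 mm, L = 164 mm, e = 17 mm; θ ← 0°
rotate_crank_by(-90°): θ ← 0° -90° = -90°
rotate_crank_by(+62°): θ ← -90° +62° = -28°
rotate_crank_by(+75°): θ ← -28° +75° = 47°
rotate_crank_by(+26°): θ ← 47° +26° = 73°
rotate_crank_by(+66°): θ ← 73° +66° = 139°
rotate_crank_by(-40°): θ ← 139° -40° = 99°
rotate_crank_by(-12°): θ ← 99° -12° = 87°
crank pin P = (r cos θ, r sin θ) = (2.302782, 43.939700)
h = r sin θ − e = 43.939700 − 17 = 26.939700
sin φ = h / L = 26.939700 / 164 = 0.16426646
φ = arcsin(0.16426646) = 9.454624°

9.4546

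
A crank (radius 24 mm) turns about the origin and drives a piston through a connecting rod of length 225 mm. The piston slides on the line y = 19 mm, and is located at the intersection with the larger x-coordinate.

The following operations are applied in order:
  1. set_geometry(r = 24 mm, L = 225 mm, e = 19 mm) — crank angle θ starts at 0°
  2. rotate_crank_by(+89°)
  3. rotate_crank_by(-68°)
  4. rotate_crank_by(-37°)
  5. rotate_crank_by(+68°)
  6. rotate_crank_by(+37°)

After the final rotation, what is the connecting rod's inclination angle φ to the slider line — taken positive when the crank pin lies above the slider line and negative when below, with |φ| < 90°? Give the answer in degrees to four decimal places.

set_geometry: r = 24 mm, L = 225 mm, e = 19 mm; θ ← 0°
rotate_crank_by(+89°): θ ← 0° +89° = 89°
rotate_crank_by(-68°): θ ← 89° -68° = 21°
rotate_crank_by(-37°): θ ← 21° -37° = -16°
rotate_crank_by(+68°): θ ← -16° +68° = 52°
rotate_crank_by(+37°): θ ← 52° +37° = 89°
crank pin P = (r cos θ, r sin θ) = (0.418858, 23.996345)
h = r sin θ − e = 23.996345 − 19 = 4.996345
sin φ = h / L = 4.996345 / 225 = 0.02220598
φ = arcsin(0.02220598) = 1.272413°

1.2724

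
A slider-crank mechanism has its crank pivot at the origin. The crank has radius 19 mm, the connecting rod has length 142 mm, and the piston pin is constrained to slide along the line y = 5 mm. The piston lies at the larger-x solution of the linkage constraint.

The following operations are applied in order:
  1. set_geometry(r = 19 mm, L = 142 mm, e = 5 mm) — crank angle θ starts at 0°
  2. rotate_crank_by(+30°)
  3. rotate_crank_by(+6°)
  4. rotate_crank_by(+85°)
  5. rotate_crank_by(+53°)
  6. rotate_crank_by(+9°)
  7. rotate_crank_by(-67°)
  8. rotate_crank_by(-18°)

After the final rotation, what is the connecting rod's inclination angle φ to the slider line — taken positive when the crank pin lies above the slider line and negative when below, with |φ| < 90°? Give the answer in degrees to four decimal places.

set_geometry: r = 19 mm, L = 142 mm, e = 5 mm; θ ← 0°
rotate_crank_by(+30°): θ ← 0° +30° = 30°
rotate_crank_by(+6°): θ ← 30° +6° = 36°
rotate_crank_by(+85°): θ ← 36° +85° = 121°
rotate_crank_by(+53°): θ ← 121° +53° = 174°
rotate_crank_by(+9°): θ ← 174° +9° = 183°
rotate_crank_by(-67°): θ ← 183° -67° = 116°
rotate_crank_by(-18°): θ ← 116° -18° = 98°
crank pin P = (r cos θ, r sin θ) = (-2.644289, 18.815093)
h = r sin θ − e = 18.815093 − 5 = 13.815093
sin φ = h / L = 13.815093 / 142 = 0.09728939
φ = arcsin(0.09728939) = 5.583103°

5.5831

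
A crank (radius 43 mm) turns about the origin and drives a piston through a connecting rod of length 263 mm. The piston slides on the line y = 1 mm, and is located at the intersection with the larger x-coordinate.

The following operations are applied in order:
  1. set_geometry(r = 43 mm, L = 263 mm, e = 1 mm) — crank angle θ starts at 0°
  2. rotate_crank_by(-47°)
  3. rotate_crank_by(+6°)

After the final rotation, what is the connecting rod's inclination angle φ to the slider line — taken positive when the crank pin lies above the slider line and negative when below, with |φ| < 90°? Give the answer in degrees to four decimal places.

set_geometry: r = 43 mm, L = 263 mm, e = 1 mm; θ ← 0°
rotate_crank_by(-47°): θ ← 0° -47° = -47°
rotate_crank_by(+6°): θ ← -47° +6° = -41°
crank pin P = (r cos θ, r sin θ) = (32.452512, -28.210538)
h = r sin θ − e = -28.210538 − 1 = -29.210538
sin φ = h / L = -29.210538 / 263 = -0.11106669
φ = arcsin(-0.11106669) = -6.376809°

-6.3768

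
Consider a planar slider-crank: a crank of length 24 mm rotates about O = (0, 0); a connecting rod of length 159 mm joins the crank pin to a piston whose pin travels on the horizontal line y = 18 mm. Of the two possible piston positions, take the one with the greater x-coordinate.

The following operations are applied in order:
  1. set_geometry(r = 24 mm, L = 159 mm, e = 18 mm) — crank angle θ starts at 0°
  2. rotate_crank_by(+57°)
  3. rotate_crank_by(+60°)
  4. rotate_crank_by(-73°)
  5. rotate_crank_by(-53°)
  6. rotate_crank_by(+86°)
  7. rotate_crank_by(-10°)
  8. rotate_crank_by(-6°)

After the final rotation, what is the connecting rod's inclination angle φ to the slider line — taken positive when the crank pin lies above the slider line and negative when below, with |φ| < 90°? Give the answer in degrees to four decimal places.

1.0778

set_geometry: r = 24 mm, L = 159 mm, e = 18 mm; θ ← 0°
rotate_crank_by(+57°): θ ← 0° +57° = 57°
rotate_crank_by(+60°): θ ← 57° +60° = 117°
rotate_crank_by(-73°): θ ← 117° -73° = 44°
rotate_crank_by(-53°): θ ← 44° -53° = -9°
rotate_crank_by(+86°): θ ← -9° +86° = 77°
rotate_crank_by(-10°): θ ← 77° -10° = 67°
rotate_crank_by(-6°): θ ← 67° -6° = 61°
crank pin P = (r cos θ, r sin θ) = (11.635431, 20.990873)
h = r sin θ − e = 20.990873 − 18 = 2.990873
sin φ = h / L = 2.990873 / 159 = 0.01881052
φ = arcsin(0.01881052) = 1.077827°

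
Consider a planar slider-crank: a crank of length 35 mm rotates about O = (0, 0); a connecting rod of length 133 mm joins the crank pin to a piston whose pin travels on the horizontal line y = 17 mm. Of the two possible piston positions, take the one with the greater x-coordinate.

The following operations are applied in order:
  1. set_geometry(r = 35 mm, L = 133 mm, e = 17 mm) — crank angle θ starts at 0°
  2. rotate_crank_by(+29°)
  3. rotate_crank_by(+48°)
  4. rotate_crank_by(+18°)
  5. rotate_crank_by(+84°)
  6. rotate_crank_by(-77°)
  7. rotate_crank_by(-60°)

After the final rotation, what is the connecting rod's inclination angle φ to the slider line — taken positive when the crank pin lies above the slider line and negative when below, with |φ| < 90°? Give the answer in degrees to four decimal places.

2.7666

set_geometry: r = 35 mm, L = 133 mm, e = 17 mm; θ ← 0°
rotate_crank_by(+29°): θ ← 0° +29° = 29°
rotate_crank_by(+48°): θ ← 29° +48° = 77°
rotate_crank_by(+18°): θ ← 77° +18° = 95°
rotate_crank_by(+84°): θ ← 95° +84° = 179°
rotate_crank_by(-77°): θ ← 179° -77° = 102°
rotate_crank_by(-60°): θ ← 102° -60° = 42°
crank pin P = (r cos θ, r sin θ) = (26.010069, 23.419571)
h = r sin θ − e = 23.419571 − 17 = 6.419571
sin φ = h / L = 6.419571 / 133 = 0.04826745
φ = arcsin(0.04826745) = 2.766596°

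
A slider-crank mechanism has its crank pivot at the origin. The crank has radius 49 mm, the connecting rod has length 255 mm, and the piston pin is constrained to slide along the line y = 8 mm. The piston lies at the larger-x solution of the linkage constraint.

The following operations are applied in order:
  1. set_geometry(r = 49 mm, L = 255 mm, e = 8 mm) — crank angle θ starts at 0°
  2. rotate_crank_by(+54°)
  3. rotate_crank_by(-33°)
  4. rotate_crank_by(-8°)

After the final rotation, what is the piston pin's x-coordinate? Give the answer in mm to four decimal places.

302.7262

set_geometry: r = 49 mm, L = 255 mm, e = 8 mm; θ ← 0°
rotate_crank_by(+54°): θ ← 0° +54° = 54°
rotate_crank_by(-33°): θ ← 54° -33° = 21°
rotate_crank_by(-8°): θ ← 21° -8° = 13°
crank pin P = (r cos θ, r sin θ) = (47.744133, 11.022602)
h = r sin θ − e = 11.022602 − 8 = 3.022602
x = r cos θ + √(L² − h²) = 47.744133 + √(65025.0 − 9.1361) = 47.744133 + 254.982085 = 302.726219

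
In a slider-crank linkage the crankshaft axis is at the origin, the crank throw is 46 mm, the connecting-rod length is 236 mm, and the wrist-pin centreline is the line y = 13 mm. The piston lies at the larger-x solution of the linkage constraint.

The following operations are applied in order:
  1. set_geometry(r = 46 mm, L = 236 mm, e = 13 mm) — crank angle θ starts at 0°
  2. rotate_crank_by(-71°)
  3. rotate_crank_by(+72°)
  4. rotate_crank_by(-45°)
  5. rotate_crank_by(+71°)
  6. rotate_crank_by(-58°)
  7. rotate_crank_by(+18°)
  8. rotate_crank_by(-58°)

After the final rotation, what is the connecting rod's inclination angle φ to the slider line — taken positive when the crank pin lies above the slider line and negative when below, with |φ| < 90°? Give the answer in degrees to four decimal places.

-13.8500

set_geometry: r = 46 mm, L = 236 mm, e = 13 mm; θ ← 0°
rotate_crank_by(-71°): θ ← 0° -71° = -71°
rotate_crank_by(+72°): θ ← -71° +72° = 1°
rotate_crank_by(-45°): θ ← 1° -45° = -44°
rotate_crank_by(+71°): θ ← -44° +71° = 27°
rotate_crank_by(-58°): θ ← 27° -58° = -31°
rotate_crank_by(+18°): θ ← -31° +18° = -13°
rotate_crank_by(-58°): θ ← -13° -58° = -71°
crank pin P = (r cos θ, r sin θ) = (14.976135, -43.493854)
h = r sin θ − e = -43.493854 − 13 = -56.493854
sin φ = h / L = -56.493854 / 236 = -0.23938074
φ = arcsin(-0.23938074) = -13.849994°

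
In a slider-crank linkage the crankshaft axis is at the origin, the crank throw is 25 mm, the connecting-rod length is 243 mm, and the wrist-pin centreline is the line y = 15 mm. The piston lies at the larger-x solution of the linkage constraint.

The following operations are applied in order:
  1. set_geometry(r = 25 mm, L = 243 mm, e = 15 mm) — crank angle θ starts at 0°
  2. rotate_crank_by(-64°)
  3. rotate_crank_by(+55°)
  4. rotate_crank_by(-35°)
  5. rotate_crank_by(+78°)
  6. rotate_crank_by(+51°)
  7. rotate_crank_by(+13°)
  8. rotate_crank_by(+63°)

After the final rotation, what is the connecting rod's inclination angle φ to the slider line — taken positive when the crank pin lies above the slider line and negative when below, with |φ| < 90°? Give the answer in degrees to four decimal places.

set_geometry: r = 25 mm, L = 243 mm, e = 15 mm; θ ← 0°
rotate_crank_by(-64°): θ ← 0° -64° = -64°
rotate_crank_by(+55°): θ ← -64° +55° = -9°
rotate_crank_by(-35°): θ ← -9° -35° = -44°
rotate_crank_by(+78°): θ ← -44° +78° = 34°
rotate_crank_by(+51°): θ ← 34° +51° = 85°
rotate_crank_by(+13°): θ ← 85° +13° = 98°
rotate_crank_by(+63°): θ ← 98° +63° = 161°
crank pin P = (r cos θ, r sin θ) = (-23.637964, 8.139204)
h = r sin θ − e = 8.139204 − 15 = -6.860796
sin φ = h / L = -6.860796 / 243 = -0.02823373
φ = arcsin(-0.02823373) = -1.617889°

-1.6179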